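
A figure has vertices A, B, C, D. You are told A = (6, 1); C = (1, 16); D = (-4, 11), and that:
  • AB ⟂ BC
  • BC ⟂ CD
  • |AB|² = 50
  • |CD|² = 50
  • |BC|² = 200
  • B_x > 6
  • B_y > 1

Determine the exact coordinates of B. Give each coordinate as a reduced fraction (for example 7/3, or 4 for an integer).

1. B_x = 11  [[BC ⟂ CD ⇒ 5x+5y-85=0] ∩ [|B−(6, 1)|²=50]]
2. B_y = 6  [[BC ⟂ CD ⇒ 5x+5y-85=0] ∩ [|B−(6, 1)|²=50]]
   so B = (11, 6)

B = (11, 6)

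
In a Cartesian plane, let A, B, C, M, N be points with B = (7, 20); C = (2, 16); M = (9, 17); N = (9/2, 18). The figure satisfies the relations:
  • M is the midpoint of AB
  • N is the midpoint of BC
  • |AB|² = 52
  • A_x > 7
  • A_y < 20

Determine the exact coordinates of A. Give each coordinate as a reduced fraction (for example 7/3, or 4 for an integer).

A = (11, 14)

1. A_x = 11  [A = 2·M−B = 2·(9, 17)−(7, 20)]
2. A_y = 14  [A = 2·M−B = 2·(9, 17)−(7, 20)]
   so A = (11, 14)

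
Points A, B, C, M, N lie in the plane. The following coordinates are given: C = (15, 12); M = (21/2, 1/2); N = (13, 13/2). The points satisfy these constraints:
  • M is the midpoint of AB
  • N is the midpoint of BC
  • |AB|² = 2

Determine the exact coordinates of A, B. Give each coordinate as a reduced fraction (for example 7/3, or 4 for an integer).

A = (10, 0)
B = (11, 1)

1. B_x = 11  [B = 2·N−C = 2·(13, 13/2)−(15, 12)]
2. B_y = 1  [B = 2·N−C = 2·(13, 13/2)−(15, 12)]
   so B = (11, 1)
3. A_x = 10  [A = 2·M−B = 2·(21/2, 1/2)−(11, 1)]
4. A_y = 0  [A = 2·M−B = 2·(21/2, 1/2)−(11, 1)]
   so A = (10, 0)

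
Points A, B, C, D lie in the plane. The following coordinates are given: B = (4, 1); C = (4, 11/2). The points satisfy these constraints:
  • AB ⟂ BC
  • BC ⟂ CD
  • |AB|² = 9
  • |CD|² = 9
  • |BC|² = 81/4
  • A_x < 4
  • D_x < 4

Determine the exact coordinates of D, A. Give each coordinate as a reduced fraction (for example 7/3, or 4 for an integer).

D = (1, 11/2)
A = (1, 1)

1. D_x = 1  [[BC ⟂ CD ⇒ 9/2y-99/4=0] ∩ [|D−(4, 11/2)|²=9]]
2. D_y = 11/2  [[BC ⟂ CD ⇒ 9/2y-99/4=0] ∩ [|D−(4, 11/2)|²=9]]
   so D = (1, 11/2)
3. A_x = 1  [[AB ⟂ BC ⇒ -9/2y+9/2=0] ∩ [|A−(4, 1)|²=9]]
4. A_y = 1  [[AB ⟂ BC ⇒ -9/2y+9/2=0] ∩ [|A−(4, 1)|²=9]]
   so A = (1, 1)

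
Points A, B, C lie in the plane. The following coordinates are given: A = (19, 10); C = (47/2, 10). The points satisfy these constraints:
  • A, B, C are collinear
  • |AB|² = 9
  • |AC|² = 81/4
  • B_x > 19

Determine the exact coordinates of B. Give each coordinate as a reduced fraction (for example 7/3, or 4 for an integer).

B = (22, 10)

1. B_x = 22  [[A, B, C are collinear ⇒ -9/2y+45=0] ∩ [|B−(19, 10)|²=9]]
2. B_y = 10  [[A, B, C are collinear ⇒ -9/2y+45=0] ∩ [|B−(19, 10)|²=9]]
   so B = (22, 10)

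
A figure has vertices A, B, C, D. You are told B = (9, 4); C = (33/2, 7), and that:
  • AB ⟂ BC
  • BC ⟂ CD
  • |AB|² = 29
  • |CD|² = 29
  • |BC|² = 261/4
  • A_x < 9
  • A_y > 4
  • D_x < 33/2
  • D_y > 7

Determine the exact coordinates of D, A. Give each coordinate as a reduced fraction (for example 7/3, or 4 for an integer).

1. D_x = 29/2  [[BC ⟂ CD ⇒ 15/2x+3y-579/4=0] ∩ [|D−(33/2, 7)|²=29]]
2. D_y = 12  [[BC ⟂ CD ⇒ 15/2x+3y-579/4=0] ∩ [|D−(33/2, 7)|²=29]]
   so D = (29/2, 12)
3. A_x = 7  [[AB ⟂ BC ⇒ -15/2x-3y+159/2=0] ∩ [|A−(9, 4)|²=29]]
4. A_y = 9  [[AB ⟂ BC ⇒ -15/2x-3y+159/2=0] ∩ [|A−(9, 4)|²=29]]
   so A = (7, 9)

D = (29/2, 12)
A = (7, 9)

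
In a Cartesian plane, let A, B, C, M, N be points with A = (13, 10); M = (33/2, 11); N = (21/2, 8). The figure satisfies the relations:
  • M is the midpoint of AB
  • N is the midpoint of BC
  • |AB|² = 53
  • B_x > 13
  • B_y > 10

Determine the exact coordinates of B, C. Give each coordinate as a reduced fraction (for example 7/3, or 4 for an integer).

1. B_x = 20  [B = 2·M−A = 2·(33/2, 11)−(13, 10)]
2. B_y = 12  [B = 2·M−A = 2·(33/2, 11)−(13, 10)]
   so B = (20, 12)
3. C_x = 1  [C = 2·N−B = 2·(21/2, 8)−(20, 12)]
4. C_y = 4  [C = 2·N−B = 2·(21/2, 8)−(20, 12)]
   so C = (1, 4)

B = (20, 12)
C = (1, 4)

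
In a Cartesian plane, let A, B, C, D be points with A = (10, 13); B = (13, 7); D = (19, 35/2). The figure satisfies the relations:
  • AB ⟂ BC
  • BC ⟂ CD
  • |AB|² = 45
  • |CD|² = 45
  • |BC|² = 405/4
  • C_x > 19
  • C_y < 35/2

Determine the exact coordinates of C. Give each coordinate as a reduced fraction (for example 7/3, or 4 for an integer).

1. C_x = 22  [[AB ⟂ BC ⇒ 3x-6y+3=0] ∩ [|C−(19, 35/2)|²=45]]
2. C_y = 23/2  [[AB ⟂ BC ⇒ 3x-6y+3=0] ∩ [|C−(19, 35/2)|²=45]]
   so C = (22, 23/2)

C = (22, 23/2)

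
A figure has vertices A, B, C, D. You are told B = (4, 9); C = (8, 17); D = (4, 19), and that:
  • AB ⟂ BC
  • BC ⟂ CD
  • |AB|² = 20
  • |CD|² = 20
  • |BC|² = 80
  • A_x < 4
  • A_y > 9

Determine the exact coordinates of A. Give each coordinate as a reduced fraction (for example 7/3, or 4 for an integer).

1. A_x = 0  [[AB ⟂ BC ⇒ -4x-8y+88=0] ∩ [|A−(4, 9)|²=20]]
2. A_y = 11  [[AB ⟂ BC ⇒ -4x-8y+88=0] ∩ [|A−(4, 9)|²=20]]
   so A = (0, 11)

A = (0, 11)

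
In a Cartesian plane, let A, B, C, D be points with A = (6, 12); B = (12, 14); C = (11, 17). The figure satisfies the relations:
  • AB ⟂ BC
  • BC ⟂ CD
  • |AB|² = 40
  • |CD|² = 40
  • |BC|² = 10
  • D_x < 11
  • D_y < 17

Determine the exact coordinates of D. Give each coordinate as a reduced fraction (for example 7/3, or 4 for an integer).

D = (5, 15)

1. D_x = 5  [[BC ⟂ CD ⇒ -1x+3y-40=0] ∩ [|D−(11, 17)|²=40]]
2. D_y = 15  [[BC ⟂ CD ⇒ -1x+3y-40=0] ∩ [|D−(11, 17)|²=40]]
   so D = (5, 15)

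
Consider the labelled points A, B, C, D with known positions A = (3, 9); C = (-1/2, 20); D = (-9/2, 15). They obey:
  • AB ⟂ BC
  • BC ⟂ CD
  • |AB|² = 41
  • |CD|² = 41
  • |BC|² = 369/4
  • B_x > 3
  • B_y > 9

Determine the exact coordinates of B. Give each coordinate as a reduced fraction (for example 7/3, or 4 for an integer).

1. B_x = 7  [[BC ⟂ CD ⇒ 4x+5y-98=0] ∩ [|B−(3, 9)|²=41]]
2. B_y = 14  [[BC ⟂ CD ⇒ 4x+5y-98=0] ∩ [|B−(3, 9)|²=41]]
   so B = (7, 14)

B = (7, 14)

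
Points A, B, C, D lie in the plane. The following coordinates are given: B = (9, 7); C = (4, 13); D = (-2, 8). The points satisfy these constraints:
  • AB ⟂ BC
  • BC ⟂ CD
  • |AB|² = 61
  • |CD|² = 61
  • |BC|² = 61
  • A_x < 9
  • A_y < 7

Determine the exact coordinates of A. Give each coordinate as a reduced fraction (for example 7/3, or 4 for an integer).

1. A_x = 3  [[AB ⟂ BC ⇒ 5x-6y-3=0] ∩ [|A−(9, 7)|²=61]]
2. A_y = 2  [[AB ⟂ BC ⇒ 5x-6y-3=0] ∩ [|A−(9, 7)|²=61]]
   so A = (3, 2)

A = (3, 2)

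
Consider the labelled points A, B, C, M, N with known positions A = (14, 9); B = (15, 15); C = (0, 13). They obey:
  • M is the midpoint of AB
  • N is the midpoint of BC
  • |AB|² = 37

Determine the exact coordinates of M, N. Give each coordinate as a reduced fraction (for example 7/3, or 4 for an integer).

1. M_x = 29/2  [2·M = A+B = (14, 9)+(15, 15)]
2. M_y = 12  [2·M = A+B = (14, 9)+(15, 15)]
   so M = (29/2, 12)
3. N_x = 15/2  [2·N = B+C = (15, 15)+(0, 13)]
4. N_y = 14  [2·N = B+C = (15, 15)+(0, 13)]
   so N = (15/2, 14)

M = (29/2, 12)
N = (15/2, 14)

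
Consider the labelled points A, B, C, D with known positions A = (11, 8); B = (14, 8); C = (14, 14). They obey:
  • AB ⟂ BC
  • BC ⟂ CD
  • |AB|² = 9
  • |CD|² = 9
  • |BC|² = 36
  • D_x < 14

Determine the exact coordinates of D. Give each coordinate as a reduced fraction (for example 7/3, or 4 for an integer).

1. D_x = 11  [[BC ⟂ CD ⇒ 6y-84=0] ∩ [|D−(14, 14)|²=9]]
2. D_y = 14  [[BC ⟂ CD ⇒ 6y-84=0] ∩ [|D−(14, 14)|²=9]]
   so D = (11, 14)

D = (11, 14)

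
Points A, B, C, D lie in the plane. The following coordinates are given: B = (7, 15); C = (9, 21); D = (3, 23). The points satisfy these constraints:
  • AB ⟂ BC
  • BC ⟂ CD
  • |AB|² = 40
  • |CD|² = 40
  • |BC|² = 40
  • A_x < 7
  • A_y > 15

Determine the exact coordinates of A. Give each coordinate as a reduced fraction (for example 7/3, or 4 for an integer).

1. A_x = 1  [[AB ⟂ BC ⇒ -2x-6y+104=0] ∩ [|A−(7, 15)|²=40]]
2. A_y = 17  [[AB ⟂ BC ⇒ -2x-6y+104=0] ∩ [|A−(7, 15)|²=40]]
   so A = (1, 17)

A = (1, 17)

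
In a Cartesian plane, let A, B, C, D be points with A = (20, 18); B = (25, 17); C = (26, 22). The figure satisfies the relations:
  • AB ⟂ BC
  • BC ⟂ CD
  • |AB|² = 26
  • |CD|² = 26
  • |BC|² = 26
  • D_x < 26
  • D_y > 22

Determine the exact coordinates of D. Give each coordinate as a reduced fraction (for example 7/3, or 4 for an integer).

D = (21, 23)

1. D_x = 21  [[BC ⟂ CD ⇒ 1x+5y-136=0] ∩ [|D−(26, 22)|²=26]]
2. D_y = 23  [[BC ⟂ CD ⇒ 1x+5y-136=0] ∩ [|D−(26, 22)|²=26]]
   so D = (21, 23)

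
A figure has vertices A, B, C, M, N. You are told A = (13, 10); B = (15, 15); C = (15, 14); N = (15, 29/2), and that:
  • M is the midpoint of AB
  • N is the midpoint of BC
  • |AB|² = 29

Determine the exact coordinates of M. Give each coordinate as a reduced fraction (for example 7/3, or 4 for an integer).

1. M_x = 14  [2·M = A+B = (13, 10)+(15, 15)]
2. M_y = 25/2  [2·M = A+B = (13, 10)+(15, 15)]
   so M = (14, 25/2)

M = (14, 25/2)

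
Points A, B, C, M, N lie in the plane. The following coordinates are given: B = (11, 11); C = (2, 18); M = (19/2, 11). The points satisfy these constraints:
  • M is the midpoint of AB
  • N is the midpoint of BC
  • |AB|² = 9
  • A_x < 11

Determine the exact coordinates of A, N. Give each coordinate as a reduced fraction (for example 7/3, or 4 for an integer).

1. A_x = 8  [A = 2·M−B = 2·(19/2, 11)−(11, 11)]
2. A_y = 11  [A = 2·M−B = 2·(19/2, 11)−(11, 11)]
   so A = (8, 11)
3. N_x = 13/2  [2·N = B+C = (11, 11)+(2, 18)]
4. N_y = 29/2  [2·N = B+C = (11, 11)+(2, 18)]
   so N = (13/2, 29/2)

A = (8, 11)
N = (13/2, 29/2)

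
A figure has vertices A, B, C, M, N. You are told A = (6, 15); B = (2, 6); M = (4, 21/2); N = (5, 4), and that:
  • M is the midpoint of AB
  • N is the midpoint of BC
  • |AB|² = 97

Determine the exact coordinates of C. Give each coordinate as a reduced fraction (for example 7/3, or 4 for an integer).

1. C_x = 8  [C = 2·N−B = 2·(5, 4)−(2, 6)]
2. C_y = 2  [C = 2·N−B = 2·(5, 4)−(2, 6)]
   so C = (8, 2)

C = (8, 2)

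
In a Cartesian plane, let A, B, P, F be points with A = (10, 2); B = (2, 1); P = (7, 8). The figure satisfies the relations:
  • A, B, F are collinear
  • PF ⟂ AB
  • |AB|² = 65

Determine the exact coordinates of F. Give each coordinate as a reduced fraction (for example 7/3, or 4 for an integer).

1. F_x = 506/65  [[A, B, F are collinear ⇒ 1x-8y+6=0] ∩ [PF ⟂ AB ⇒ -8x-1y+64=0]]
2. F_y = 112/65  [[A, B, F are collinear ⇒ 1x-8y+6=0] ∩ [PF ⟂ AB ⇒ -8x-1y+64=0]]
   so F = (506/65, 112/65)

F = (506/65, 112/65)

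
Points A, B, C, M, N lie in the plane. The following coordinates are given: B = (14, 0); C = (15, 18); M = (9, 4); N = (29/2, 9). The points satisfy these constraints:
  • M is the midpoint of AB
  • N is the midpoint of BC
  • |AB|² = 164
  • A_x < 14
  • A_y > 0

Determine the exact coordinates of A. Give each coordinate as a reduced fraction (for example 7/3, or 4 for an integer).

A = (4, 8)

1. A_x = 4  [A = 2·M−B = 2·(9, 4)−(14, 0)]
2. A_y = 8  [A = 2·M−B = 2·(9, 4)−(14, 0)]
   so A = (4, 8)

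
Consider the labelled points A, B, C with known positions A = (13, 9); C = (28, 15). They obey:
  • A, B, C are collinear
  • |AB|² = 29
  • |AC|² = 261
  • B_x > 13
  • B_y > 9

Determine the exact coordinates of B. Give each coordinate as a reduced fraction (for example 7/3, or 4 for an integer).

B = (18, 11)

1. B_x = 18  [[A, B, C are collinear ⇒ 6x-15y+57=0] ∩ [|B−(13, 9)|²=29]]
2. B_y = 11  [[A, B, C are collinear ⇒ 6x-15y+57=0] ∩ [|B−(13, 9)|²=29]]
   so B = (18, 11)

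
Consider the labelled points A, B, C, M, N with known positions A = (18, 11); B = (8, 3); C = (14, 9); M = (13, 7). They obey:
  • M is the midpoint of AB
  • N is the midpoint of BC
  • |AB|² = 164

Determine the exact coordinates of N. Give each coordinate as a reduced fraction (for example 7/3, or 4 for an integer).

N = (11, 6)

1. N_x = 11  [2·N = B+C = (8, 3)+(14, 9)]
2. N_y = 6  [2·N = B+C = (8, 3)+(14, 9)]
   so N = (11, 6)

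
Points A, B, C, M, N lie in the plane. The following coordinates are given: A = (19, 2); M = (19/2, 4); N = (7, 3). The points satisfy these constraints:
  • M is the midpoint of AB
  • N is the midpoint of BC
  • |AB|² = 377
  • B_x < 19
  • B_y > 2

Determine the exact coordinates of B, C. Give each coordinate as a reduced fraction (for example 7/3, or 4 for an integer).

1. B_x = 0  [B = 2·M−A = 2·(19/2, 4)−(19, 2)]
2. B_y = 6  [B = 2·M−A = 2·(19/2, 4)−(19, 2)]
   so B = (0, 6)
3. C_x = 14  [C = 2·N−B = 2·(7, 3)−(0, 6)]
4. C_y = 0  [C = 2·N−B = 2·(7, 3)−(0, 6)]
   so C = (14, 0)

B = (0, 6)
C = (14, 0)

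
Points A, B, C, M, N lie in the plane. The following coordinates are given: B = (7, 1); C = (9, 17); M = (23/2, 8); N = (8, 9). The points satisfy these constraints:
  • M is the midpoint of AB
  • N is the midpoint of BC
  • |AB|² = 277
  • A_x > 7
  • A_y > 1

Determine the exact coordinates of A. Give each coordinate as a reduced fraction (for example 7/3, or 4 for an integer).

A = (16, 15)

1. A_x = 16  [A = 2·M−B = 2·(23/2, 8)−(7, 1)]
2. A_y = 15  [A = 2·M−B = 2·(23/2, 8)−(7, 1)]
   so A = (16, 15)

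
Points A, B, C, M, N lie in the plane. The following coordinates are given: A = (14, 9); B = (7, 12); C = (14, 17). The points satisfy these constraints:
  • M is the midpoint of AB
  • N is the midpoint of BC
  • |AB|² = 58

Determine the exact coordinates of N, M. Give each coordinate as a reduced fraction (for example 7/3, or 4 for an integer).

1. M_x = 21/2  [2·M = A+B = (14, 9)+(7, 12)]
2. M_y = 21/2  [2·M = A+B = (14, 9)+(7, 12)]
   so M = (21/2, 21/2)
3. N_x = 21/2  [2·N = B+C = (7, 12)+(14, 17)]
4. N_y = 29/2  [2·N = B+C = (7, 12)+(14, 17)]
   so N = (21/2, 29/2)

N = (21/2, 29/2)
M = (21/2, 21/2)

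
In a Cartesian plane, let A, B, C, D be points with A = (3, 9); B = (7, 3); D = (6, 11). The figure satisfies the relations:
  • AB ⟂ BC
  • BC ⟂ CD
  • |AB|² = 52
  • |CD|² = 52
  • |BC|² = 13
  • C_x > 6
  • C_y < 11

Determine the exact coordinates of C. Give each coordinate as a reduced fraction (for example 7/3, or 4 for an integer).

C = (10, 5)

1. C_x = 10  [[AB ⟂ BC ⇒ 4x-6y-10=0] ∩ [|C−(6, 11)|²=52]]
2. C_y = 5  [[AB ⟂ BC ⇒ 4x-6y-10=0] ∩ [|C−(6, 11)|²=52]]
   so C = (10, 5)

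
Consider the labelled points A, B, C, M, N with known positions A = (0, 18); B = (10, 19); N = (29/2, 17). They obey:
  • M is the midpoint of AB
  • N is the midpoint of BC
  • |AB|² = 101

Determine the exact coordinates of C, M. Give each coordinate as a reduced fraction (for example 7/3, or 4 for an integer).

C = (19, 15)
M = (5, 37/2)

1. M_x = 5  [2·M = A+B = (0, 18)+(10, 19)]
2. M_y = 37/2  [2·M = A+B = (0, 18)+(10, 19)]
   so M = (5, 37/2)
3. C_x = 19  [C = 2·N−B = 2·(29/2, 17)−(10, 19)]
4. C_y = 15  [C = 2·N−B = 2·(29/2, 17)−(10, 19)]
   so C = (19, 15)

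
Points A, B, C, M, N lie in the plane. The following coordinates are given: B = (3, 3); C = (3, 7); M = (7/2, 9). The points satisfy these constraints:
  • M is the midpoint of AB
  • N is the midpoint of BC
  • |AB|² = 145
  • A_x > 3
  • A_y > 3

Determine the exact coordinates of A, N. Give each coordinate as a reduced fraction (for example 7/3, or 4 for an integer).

A = (4, 15)
N = (3, 5)

1. A_x = 4  [A = 2·M−B = 2·(7/2, 9)−(3, 3)]
2. A_y = 15  [A = 2·M−B = 2·(7/2, 9)−(3, 3)]
   so A = (4, 15)
3. N_x = 3  [2·N = B+C = (3, 3)+(3, 7)]
4. N_y = 5  [2·N = B+C = (3, 3)+(3, 7)]
   so N = (3, 5)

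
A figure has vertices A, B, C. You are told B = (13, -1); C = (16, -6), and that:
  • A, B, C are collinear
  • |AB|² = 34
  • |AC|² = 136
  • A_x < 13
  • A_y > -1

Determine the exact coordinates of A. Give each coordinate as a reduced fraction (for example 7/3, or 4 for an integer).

1. A_x = 10  [[A, B, C are collinear ⇒ 5x+3y-62=0] ∩ [|A−(13, -1)|²=34]]
2. A_y = 4  [[A, B, C are collinear ⇒ 5x+3y-62=0] ∩ [|A−(13, -1)|²=34]]
   so A = (10, 4)

A = (10, 4)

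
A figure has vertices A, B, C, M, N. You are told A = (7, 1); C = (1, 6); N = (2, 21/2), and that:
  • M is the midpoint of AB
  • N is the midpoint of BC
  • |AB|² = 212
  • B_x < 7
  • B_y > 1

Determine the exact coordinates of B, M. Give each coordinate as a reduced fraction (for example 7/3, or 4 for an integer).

1. B_x = 3  [B = 2·N−C = 2·(2, 21/2)−(1, 6)]
2. B_y = 15  [B = 2·N−C = 2·(2, 21/2)−(1, 6)]
   so B = (3, 15)
3. M_x = 5  [2·M = A+B = (7, 1)+(3, 15)]
4. M_y = 8  [2·M = A+B = (7, 1)+(3, 15)]
   so M = (5, 8)

B = (3, 15)
M = (5, 8)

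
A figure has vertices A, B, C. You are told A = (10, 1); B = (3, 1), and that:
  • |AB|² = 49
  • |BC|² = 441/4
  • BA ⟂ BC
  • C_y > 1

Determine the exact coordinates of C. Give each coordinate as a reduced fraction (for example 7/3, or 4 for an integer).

C = (3, 23/2)

1. C_x = 3  [[BA ⟂ BC ⇒ 7x-21=0] ∩ [|C−(3, 1)|²=441/4]]
2. C_y = 23/2  [[BA ⟂ BC ⇒ 7x-21=0] ∩ [|C−(3, 1)|²=441/4]]
   so C = (3, 23/2)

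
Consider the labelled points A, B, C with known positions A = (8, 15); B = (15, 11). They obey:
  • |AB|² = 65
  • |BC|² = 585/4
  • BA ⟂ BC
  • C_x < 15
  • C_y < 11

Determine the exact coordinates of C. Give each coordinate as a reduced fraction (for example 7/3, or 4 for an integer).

1. C_x = 9  [[BA ⟂ BC ⇒ -7x+4y+61=0] ∩ [|C−(15, 11)|²=585/4]]
2. C_y = 1/2  [[BA ⟂ BC ⇒ -7x+4y+61=0] ∩ [|C−(15, 11)|²=585/4]]
   so C = (9, 1/2)

C = (9, 1/2)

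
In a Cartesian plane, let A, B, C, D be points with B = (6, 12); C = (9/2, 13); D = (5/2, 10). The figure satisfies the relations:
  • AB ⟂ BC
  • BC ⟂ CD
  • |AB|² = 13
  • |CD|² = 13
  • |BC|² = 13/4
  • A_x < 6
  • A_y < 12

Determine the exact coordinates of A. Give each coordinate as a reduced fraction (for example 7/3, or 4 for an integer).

A = (4, 9)

1. A_x = 4  [[AB ⟂ BC ⇒ 3/2x-1y+3=0] ∩ [|A−(6, 12)|²=13]]
2. A_y = 9  [[AB ⟂ BC ⇒ 3/2x-1y+3=0] ∩ [|A−(6, 12)|²=13]]
   so A = (4, 9)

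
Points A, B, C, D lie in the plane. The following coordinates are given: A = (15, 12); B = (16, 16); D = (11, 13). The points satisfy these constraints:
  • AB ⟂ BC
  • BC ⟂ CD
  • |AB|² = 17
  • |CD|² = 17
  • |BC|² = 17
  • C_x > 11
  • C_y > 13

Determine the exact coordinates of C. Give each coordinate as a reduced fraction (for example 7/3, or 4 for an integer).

1. C_x = 12  [[AB ⟂ BC ⇒ 1x+4y-80=0] ∩ [|C−(11, 13)|²=17]]
2. C_y = 17  [[AB ⟂ BC ⇒ 1x+4y-80=0] ∩ [|C−(11, 13)|²=17]]
   so C = (12, 17)

C = (12, 17)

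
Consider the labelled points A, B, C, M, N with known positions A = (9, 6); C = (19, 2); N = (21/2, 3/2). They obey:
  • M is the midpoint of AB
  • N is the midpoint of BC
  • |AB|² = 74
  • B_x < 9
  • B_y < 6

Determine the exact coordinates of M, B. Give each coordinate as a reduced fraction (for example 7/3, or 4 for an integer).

1. B_x = 2  [B = 2·N−C = 2·(21/2, 3/2)−(19, 2)]
2. B_y = 1  [B = 2·N−C = 2·(21/2, 3/2)−(19, 2)]
   so B = (2, 1)
3. M_x = 11/2  [2·M = A+B = (9, 6)+(2, 1)]
4. M_y = 7/2  [2·M = A+B = (9, 6)+(2, 1)]
   so M = (11/2, 7/2)

M = (11/2, 7/2)
B = (2, 1)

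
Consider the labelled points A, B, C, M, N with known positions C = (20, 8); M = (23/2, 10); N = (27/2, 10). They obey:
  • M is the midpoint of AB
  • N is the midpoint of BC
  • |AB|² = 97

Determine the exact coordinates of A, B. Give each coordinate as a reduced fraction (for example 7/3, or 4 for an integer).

A = (16, 8)
B = (7, 12)

1. B_x = 7  [B = 2·N−C = 2·(27/2, 10)−(20, 8)]
2. B_y = 12  [B = 2·N−C = 2·(27/2, 10)−(20, 8)]
   so B = (7, 12)
3. A_x = 16  [A = 2·M−B = 2·(23/2, 10)−(7, 12)]
4. A_y = 8  [A = 2·M−B = 2·(23/2, 10)−(7, 12)]
   so A = (16, 8)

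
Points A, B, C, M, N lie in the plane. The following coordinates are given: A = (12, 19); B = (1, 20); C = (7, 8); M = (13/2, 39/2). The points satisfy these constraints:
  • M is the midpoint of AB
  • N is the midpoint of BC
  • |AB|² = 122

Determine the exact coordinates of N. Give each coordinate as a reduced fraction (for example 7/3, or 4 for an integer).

N = (4, 14)

1. N_x = 4  [2·N = B+C = (1, 20)+(7, 8)]
2. N_y = 14  [2·N = B+C = (1, 20)+(7, 8)]
   so N = (4, 14)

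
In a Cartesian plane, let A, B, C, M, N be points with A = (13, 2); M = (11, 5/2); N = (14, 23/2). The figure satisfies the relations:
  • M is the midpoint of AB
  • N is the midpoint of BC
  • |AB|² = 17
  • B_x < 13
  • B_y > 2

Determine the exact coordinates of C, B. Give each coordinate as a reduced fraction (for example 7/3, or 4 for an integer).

1. B_x = 9  [B = 2·M−A = 2·(11, 5/2)−(13, 2)]
2. B_y = 3  [B = 2·M−A = 2·(11, 5/2)−(13, 2)]
   so B = (9, 3)
3. C_x = 19  [C = 2·N−B = 2·(14, 23/2)−(9, 3)]
4. C_y = 20  [C = 2·N−B = 2·(14, 23/2)−(9, 3)]
   so C = (19, 20)

C = (19, 20)
B = (9, 3)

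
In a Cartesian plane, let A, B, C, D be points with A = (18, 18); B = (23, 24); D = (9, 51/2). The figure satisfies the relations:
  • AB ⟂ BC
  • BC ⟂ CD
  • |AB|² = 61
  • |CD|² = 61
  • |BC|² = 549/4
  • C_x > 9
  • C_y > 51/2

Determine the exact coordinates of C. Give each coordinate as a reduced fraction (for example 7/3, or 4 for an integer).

C = (14, 63/2)

1. C_x = 14  [[AB ⟂ BC ⇒ 5x+6y-259=0] ∩ [|C−(9, 51/2)|²=61]]
2. C_y = 63/2  [[AB ⟂ BC ⇒ 5x+6y-259=0] ∩ [|C−(9, 51/2)|²=61]]
   so C = (14, 63/2)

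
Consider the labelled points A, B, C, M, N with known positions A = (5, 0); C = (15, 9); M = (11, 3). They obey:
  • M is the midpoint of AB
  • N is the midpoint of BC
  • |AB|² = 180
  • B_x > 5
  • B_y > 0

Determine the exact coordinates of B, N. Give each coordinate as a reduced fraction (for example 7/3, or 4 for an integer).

1. B_x = 17  [B = 2·M−A = 2·(11, 3)−(5, 0)]
2. B_y = 6  [B = 2·M−A = 2·(11, 3)−(5, 0)]
   so B = (17, 6)
3. N_x = 16  [2·N = B+C = (17, 6)+(15, 9)]
4. N_y = 15/2  [2·N = B+C = (17, 6)+(15, 9)]
   so N = (16, 15/2)

B = (17, 6)
N = (16, 15/2)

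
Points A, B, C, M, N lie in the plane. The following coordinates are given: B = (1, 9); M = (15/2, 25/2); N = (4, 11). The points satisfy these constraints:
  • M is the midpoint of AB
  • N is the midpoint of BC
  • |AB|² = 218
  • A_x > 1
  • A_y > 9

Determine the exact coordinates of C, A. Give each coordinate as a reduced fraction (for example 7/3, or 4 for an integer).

C = (7, 13)
A = (14, 16)

1. A_x = 14  [A = 2·M−B = 2·(15/2, 25/2)−(1, 9)]
2. A_y = 16  [A = 2·M−B = 2·(15/2, 25/2)−(1, 9)]
   so A = (14, 16)
3. C_x = 7  [C = 2·N−B = 2·(4, 11)−(1, 9)]
4. C_y = 13  [C = 2·N−B = 2·(4, 11)−(1, 9)]
   so C = (7, 13)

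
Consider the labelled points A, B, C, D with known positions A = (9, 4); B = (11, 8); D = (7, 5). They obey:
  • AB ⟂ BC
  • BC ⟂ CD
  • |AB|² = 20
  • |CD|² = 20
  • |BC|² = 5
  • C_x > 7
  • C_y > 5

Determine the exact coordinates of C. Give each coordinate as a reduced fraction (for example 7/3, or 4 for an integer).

1. C_x = 9  [[AB ⟂ BC ⇒ 2x+4y-54=0] ∩ [|C−(7, 5)|²=20]]
2. C_y = 9  [[AB ⟂ BC ⇒ 2x+4y-54=0] ∩ [|C−(7, 5)|²=20]]
   so C = (9, 9)

C = (9, 9)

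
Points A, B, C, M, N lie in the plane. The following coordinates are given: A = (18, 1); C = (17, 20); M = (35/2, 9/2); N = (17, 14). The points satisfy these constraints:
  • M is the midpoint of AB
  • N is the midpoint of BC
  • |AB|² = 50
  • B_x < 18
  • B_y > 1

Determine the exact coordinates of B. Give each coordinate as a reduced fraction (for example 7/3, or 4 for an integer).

B = (17, 8)

1. B_x = 17  [B = 2·M−A = 2·(35/2, 9/2)−(18, 1)]
2. B_y = 8  [B = 2·M−A = 2·(35/2, 9/2)−(18, 1)]
   so B = (17, 8)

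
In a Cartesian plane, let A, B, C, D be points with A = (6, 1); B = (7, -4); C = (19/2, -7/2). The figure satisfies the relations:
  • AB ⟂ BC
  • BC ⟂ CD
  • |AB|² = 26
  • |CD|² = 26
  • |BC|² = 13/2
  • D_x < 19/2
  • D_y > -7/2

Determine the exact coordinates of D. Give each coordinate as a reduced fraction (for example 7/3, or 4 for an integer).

D = (17/2, 3/2)

1. D_x = 17/2  [[BC ⟂ CD ⇒ 5/2x+1/2y-22=0] ∩ [|D−(19/2, -7/2)|²=26]]
2. D_y = 3/2  [[BC ⟂ CD ⇒ 5/2x+1/2y-22=0] ∩ [|D−(19/2, -7/2)|²=26]]
   so D = (17/2, 3/2)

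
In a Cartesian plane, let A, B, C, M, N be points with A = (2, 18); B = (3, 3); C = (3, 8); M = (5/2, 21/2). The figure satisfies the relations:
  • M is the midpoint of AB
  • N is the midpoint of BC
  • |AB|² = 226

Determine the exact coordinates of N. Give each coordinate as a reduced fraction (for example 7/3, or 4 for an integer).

N = (3, 11/2)

1. N_x = 3  [2·N = B+C = (3, 3)+(3, 8)]
2. N_y = 11/2  [2·N = B+C = (3, 3)+(3, 8)]
   so N = (3, 11/2)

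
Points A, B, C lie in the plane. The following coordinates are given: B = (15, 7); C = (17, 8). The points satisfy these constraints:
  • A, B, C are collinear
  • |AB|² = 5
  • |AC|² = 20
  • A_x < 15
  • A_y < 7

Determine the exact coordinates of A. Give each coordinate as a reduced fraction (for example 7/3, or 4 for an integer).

A = (13, 6)

1. A_x = 13  [[A, B, C are collinear ⇒ -1x+2y+1=0] ∩ [|A−(15, 7)|²=5]]
2. A_y = 6  [[A, B, C are collinear ⇒ -1x+2y+1=0] ∩ [|A−(15, 7)|²=5]]
   so A = (13, 6)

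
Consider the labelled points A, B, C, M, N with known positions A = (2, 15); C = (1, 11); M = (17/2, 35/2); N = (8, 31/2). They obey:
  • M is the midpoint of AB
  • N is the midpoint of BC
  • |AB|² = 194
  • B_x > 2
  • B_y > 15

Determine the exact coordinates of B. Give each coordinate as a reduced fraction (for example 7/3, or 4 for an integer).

B = (15, 20)

1. B_x = 15  [B = 2·M−A = 2·(17/2, 35/2)−(2, 15)]
2. B_y = 20  [B = 2·M−A = 2·(17/2, 35/2)−(2, 15)]
   so B = (15, 20)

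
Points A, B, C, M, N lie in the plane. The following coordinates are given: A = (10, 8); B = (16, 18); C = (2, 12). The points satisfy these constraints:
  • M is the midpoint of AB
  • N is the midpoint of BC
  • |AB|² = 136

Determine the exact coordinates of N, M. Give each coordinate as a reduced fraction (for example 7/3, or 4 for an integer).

N = (9, 15)
M = (13, 13)

1. M_x = 13  [2·M = A+B = (10, 8)+(16, 18)]
2. M_y = 13  [2·M = A+B = (10, 8)+(16, 18)]
   so M = (13, 13)
3. N_x = 9  [2·N = B+C = (16, 18)+(2, 12)]
4. N_y = 15  [2·N = B+C = (16, 18)+(2, 12)]
   so N = (9, 15)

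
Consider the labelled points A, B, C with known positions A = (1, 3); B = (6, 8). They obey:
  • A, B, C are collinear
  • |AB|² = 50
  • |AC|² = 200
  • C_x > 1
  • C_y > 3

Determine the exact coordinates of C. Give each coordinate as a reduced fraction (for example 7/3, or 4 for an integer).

C = (11, 13)

1. C_x = 11  [[A, B, C are collinear ⇒ -5x+5y-10=0] ∩ [|C−(1, 3)|²=200]]
2. C_y = 13  [[A, B, C are collinear ⇒ -5x+5y-10=0] ∩ [|C−(1, 3)|²=200]]
   so C = (11, 13)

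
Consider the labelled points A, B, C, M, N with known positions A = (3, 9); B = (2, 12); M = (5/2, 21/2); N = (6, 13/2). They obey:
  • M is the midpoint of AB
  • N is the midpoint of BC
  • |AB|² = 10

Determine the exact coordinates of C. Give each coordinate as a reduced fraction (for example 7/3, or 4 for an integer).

C = (10, 1)

1. C_x = 10  [C = 2·N−B = 2·(6, 13/2)−(2, 12)]
2. C_y = 1  [C = 2·N−B = 2·(6, 13/2)−(2, 12)]
   so C = (10, 1)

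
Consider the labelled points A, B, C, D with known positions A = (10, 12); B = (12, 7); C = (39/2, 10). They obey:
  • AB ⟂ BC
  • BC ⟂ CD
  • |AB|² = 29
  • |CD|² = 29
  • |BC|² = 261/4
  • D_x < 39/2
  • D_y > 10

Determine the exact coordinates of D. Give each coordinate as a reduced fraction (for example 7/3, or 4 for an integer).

1. D_x = 35/2  [[BC ⟂ CD ⇒ 15/2x+3y-705/4=0] ∩ [|D−(39/2, 10)|²=29]]
2. D_y = 15  [[BC ⟂ CD ⇒ 15/2x+3y-705/4=0] ∩ [|D−(39/2, 10)|²=29]]
   so D = (35/2, 15)

D = (35/2, 15)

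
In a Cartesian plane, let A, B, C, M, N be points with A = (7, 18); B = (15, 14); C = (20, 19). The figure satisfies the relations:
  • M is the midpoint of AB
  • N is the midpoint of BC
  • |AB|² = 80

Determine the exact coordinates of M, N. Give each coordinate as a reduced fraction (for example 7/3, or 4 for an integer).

1. M_x = 11  [2·M = A+B = (7, 18)+(15, 14)]
2. M_y = 16  [2·M = A+B = (7, 18)+(15, 14)]
   so M = (11, 16)
3. N_x = 35/2  [2·N = B+C = (15, 14)+(20, 19)]
4. N_y = 33/2  [2·N = B+C = (15, 14)+(20, 19)]
   so N = (35/2, 33/2)

M = (11, 16)
N = (35/2, 33/2)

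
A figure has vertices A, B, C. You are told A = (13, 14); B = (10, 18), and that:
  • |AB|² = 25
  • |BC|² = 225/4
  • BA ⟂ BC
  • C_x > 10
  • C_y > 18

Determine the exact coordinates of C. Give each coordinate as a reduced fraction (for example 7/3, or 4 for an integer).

1. C_x = 16  [[BA ⟂ BC ⇒ 3x-4y+42=0] ∩ [|C−(10, 18)|²=225/4]]
2. C_y = 45/2  [[BA ⟂ BC ⇒ 3x-4y+42=0] ∩ [|C−(10, 18)|²=225/4]]
   so C = (16, 45/2)

C = (16, 45/2)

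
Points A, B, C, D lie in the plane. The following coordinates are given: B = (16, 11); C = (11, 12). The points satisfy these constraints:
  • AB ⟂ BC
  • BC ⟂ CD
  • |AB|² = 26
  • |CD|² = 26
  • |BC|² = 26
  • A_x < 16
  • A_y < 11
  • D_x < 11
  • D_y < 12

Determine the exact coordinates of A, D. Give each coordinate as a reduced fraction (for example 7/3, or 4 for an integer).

1. A_x = 15  [[AB ⟂ BC ⇒ 5x-1y-69=0] ∩ [|A−(16, 11)|²=26]]
2. A_y = 6  [[AB ⟂ BC ⇒ 5x-1y-69=0] ∩ [|A−(16, 11)|²=26]]
   so A = (15, 6)
3. D_x = 10  [[BC ⟂ CD ⇒ -5x+1y+43=0] ∩ [|D−(11, 12)|²=26]]
4. D_y = 7  [[BC ⟂ CD ⇒ -5x+1y+43=0] ∩ [|D−(11, 12)|²=26]]
   so D = (10, 7)

A = (15, 6)
D = (10, 7)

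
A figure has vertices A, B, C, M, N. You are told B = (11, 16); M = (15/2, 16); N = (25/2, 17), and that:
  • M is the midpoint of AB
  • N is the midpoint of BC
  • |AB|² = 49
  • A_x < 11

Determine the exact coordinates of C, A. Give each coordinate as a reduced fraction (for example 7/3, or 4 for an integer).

1. A_x = 4  [A = 2·M−B = 2·(15/2, 16)−(11, 16)]
2. A_y = 16  [A = 2·M−B = 2·(15/2, 16)−(11, 16)]
   so A = (4, 16)
3. C_x = 14  [C = 2·N−B = 2·(25/2, 17)−(11, 16)]
4. C_y = 18  [C = 2·N−B = 2·(25/2, 17)−(11, 16)]
   so C = (14, 18)

C = (14, 18)
A = (4, 16)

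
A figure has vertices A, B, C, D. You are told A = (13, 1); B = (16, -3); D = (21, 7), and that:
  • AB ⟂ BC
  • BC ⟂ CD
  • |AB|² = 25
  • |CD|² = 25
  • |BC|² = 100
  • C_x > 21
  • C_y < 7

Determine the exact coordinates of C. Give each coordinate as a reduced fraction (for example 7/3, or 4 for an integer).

1. C_x = 24  [[AB ⟂ BC ⇒ 3x-4y-60=0] ∩ [|C−(21, 7)|²=25]]
2. C_y = 3  [[AB ⟂ BC ⇒ 3x-4y-60=0] ∩ [|C−(21, 7)|²=25]]
   so C = (24, 3)

C = (24, 3)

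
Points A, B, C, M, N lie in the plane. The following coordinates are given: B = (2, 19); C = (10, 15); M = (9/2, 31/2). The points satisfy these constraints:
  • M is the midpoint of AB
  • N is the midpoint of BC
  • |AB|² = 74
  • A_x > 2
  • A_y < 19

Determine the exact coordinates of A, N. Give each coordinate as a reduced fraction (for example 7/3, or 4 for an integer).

A = (7, 12)
N = (6, 17)

1. A_x = 7  [A = 2·M−B = 2·(9/2, 31/2)−(2, 19)]
2. A_y = 12  [A = 2·M−B = 2·(9/2, 31/2)−(2, 19)]
   so A = (7, 12)
3. N_x = 6  [2·N = B+C = (2, 19)+(10, 15)]
4. N_y = 17  [2·N = B+C = (2, 19)+(10, 15)]
   so N = (6, 17)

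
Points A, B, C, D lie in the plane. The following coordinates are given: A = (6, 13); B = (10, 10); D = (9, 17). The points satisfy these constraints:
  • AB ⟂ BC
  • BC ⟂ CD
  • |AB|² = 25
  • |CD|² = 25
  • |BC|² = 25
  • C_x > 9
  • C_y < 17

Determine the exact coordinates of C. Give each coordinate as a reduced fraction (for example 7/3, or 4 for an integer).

1. C_x = 13  [[AB ⟂ BC ⇒ 4x-3y-10=0] ∩ [|C−(9, 17)|²=25]]
2. C_y = 14  [[AB ⟂ BC ⇒ 4x-3y-10=0] ∩ [|C−(9, 17)|²=25]]
   so C = (13, 14)

C = (13, 14)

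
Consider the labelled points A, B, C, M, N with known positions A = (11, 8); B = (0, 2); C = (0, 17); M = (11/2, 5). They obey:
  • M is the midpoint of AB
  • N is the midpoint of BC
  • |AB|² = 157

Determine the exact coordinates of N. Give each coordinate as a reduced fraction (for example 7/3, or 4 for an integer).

1. N_x = 0  [2·N = B+C = (0, 2)+(0, 17)]
2. N_y = 19/2  [2·N = B+C = (0, 2)+(0, 17)]
   so N = (0, 19/2)

N = (0, 19/2)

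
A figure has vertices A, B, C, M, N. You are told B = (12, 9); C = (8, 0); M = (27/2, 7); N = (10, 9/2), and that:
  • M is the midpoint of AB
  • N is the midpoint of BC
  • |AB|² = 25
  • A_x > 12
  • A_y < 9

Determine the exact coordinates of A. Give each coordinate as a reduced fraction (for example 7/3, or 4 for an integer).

1. A_x = 15  [A = 2·M−B = 2·(27/2, 7)−(12, 9)]
2. A_y = 5  [A = 2·M−B = 2·(27/2, 7)−(12, 9)]
   so A = (15, 5)

A = (15, 5)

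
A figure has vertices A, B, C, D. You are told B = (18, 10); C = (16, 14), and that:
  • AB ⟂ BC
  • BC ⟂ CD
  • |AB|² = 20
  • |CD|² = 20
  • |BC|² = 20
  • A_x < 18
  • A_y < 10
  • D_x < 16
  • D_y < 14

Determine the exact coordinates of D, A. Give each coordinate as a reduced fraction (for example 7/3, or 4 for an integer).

1. D_x = 12  [[BC ⟂ CD ⇒ -2x+4y-24=0] ∩ [|D−(16, 14)|²=20]]
2. D_y = 12  [[BC ⟂ CD ⇒ -2x+4y-24=0] ∩ [|D−(16, 14)|²=20]]
   so D = (12, 12)
3. A_x = 14  [[AB ⟂ BC ⇒ 2x-4y+4=0] ∩ [|A−(18, 10)|²=20]]
4. A_y = 8  [[AB ⟂ BC ⇒ 2x-4y+4=0] ∩ [|A−(18, 10)|²=20]]
   so A = (14, 8)

D = (12, 12)
A = (14, 8)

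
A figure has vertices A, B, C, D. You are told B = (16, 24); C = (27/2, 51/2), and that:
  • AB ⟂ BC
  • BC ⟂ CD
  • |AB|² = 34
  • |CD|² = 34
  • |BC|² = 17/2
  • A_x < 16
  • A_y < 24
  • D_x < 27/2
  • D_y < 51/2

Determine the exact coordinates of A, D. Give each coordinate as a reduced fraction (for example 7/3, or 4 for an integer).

1. A_x = 13  [[AB ⟂ BC ⇒ 5/2x-3/2y-4=0] ∩ [|A−(16, 24)|²=34]]
2. A_y = 19  [[AB ⟂ BC ⇒ 5/2x-3/2y-4=0] ∩ [|A−(16, 24)|²=34]]
   so A = (13, 19)
3. D_x = 21/2  [[BC ⟂ CD ⇒ -5/2x+3/2y-9/2=0] ∩ [|D−(27/2, 51/2)|²=34]]
4. D_y = 41/2  [[BC ⟂ CD ⇒ -5/2x+3/2y-9/2=0] ∩ [|D−(27/2, 51/2)|²=34]]
   so D = (21/2, 41/2)

A = (13, 19)
D = (21/2, 41/2)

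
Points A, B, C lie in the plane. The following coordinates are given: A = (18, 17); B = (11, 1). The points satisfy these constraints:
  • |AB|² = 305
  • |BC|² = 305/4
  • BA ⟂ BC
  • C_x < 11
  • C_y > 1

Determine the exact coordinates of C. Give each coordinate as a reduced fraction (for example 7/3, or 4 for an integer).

C = (3, 9/2)

1. C_x = 3  [[BA ⟂ BC ⇒ 7x+16y-93=0] ∩ [|C−(11, 1)|²=305/4]]
2. C_y = 9/2  [[BA ⟂ BC ⇒ 7x+16y-93=0] ∩ [|C−(11, 1)|²=305/4]]
   so C = (3, 9/2)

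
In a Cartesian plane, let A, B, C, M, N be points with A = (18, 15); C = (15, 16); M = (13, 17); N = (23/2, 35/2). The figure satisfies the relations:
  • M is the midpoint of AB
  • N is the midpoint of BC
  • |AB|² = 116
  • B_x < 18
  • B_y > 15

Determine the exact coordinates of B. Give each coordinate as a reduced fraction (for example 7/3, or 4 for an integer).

1. B_x = 8  [B = 2·M−A = 2·(13, 17)−(18, 15)]
2. B_y = 19  [B = 2·M−A = 2·(13, 17)−(18, 15)]
   so B = (8, 19)

B = (8, 19)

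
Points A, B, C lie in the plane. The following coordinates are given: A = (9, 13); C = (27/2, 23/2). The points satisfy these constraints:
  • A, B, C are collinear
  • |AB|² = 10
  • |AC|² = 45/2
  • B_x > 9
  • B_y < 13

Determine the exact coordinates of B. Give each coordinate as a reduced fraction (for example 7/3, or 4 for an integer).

1. B_x = 12  [[A, B, C are collinear ⇒ -3/2x-9/2y+72=0] ∩ [|B−(9, 13)|²=10]]
2. B_y = 12  [[A, B, C are collinear ⇒ -3/2x-9/2y+72=0] ∩ [|B−(9, 13)|²=10]]
   so B = (12, 12)

B = (12, 12)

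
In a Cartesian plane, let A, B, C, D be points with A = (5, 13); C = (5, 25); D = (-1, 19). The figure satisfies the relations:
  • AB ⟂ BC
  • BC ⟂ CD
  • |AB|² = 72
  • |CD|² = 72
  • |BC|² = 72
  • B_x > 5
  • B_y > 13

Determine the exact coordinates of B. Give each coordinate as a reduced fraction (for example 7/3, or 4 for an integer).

1. B_x = 11  [[BC ⟂ CD ⇒ 6x+6y-180=0] ∩ [|B−(5, 13)|²=72]]
2. B_y = 19  [[BC ⟂ CD ⇒ 6x+6y-180=0] ∩ [|B−(5, 13)|²=72]]
   so B = (11, 19)

B = (11, 19)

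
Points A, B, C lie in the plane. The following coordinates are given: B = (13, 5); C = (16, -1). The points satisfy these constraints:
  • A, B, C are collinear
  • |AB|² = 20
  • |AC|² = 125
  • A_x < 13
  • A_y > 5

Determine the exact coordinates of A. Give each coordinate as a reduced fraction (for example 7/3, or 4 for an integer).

A = (11, 9)

1. A_x = 11  [[A, B, C are collinear ⇒ 6x+3y-93=0] ∩ [|A−(13, 5)|²=20]]
2. A_y = 9  [[A, B, C are collinear ⇒ 6x+3y-93=0] ∩ [|A−(13, 5)|²=20]]
   so A = (11, 9)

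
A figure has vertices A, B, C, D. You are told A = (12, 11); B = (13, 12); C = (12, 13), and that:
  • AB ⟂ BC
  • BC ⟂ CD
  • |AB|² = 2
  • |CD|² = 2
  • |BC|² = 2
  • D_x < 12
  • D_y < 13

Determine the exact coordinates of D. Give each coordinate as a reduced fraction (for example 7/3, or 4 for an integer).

1. D_x = 11  [[BC ⟂ CD ⇒ -1x+1y-1=0] ∩ [|D−(12, 13)|²=2]]
2. D_y = 12  [[BC ⟂ CD ⇒ -1x+1y-1=0] ∩ [|D−(12, 13)|²=2]]
   so D = (11, 12)

D = (11, 12)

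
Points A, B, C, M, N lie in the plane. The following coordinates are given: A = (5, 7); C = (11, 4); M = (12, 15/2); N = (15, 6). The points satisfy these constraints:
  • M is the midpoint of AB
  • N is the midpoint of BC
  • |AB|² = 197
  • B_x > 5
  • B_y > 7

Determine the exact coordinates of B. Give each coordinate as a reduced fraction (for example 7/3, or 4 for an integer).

B = (19, 8)

1. B_x = 19  [B = 2·M−A = 2·(12, 15/2)−(5, 7)]
2. B_y = 8  [B = 2·M−A = 2·(12, 15/2)−(5, 7)]
   so B = (19, 8)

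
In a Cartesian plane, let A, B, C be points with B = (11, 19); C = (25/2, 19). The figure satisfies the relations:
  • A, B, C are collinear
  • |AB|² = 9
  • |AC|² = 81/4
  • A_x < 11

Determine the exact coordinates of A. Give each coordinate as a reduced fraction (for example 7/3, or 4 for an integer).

1. A_x = 8  [[A, B, C are collinear ⇒ 3/2y-57/2=0] ∩ [|A−(11, 19)|²=9]]
2. A_y = 19  [[A, B, C are collinear ⇒ 3/2y-57/2=0] ∩ [|A−(11, 19)|²=9]]
   so A = (8, 19)

A = (8, 19)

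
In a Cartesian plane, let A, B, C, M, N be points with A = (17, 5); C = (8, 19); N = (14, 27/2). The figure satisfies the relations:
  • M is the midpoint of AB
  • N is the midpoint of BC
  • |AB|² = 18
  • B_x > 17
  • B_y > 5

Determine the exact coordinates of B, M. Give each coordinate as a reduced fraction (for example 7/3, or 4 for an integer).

1. B_x = 20  [B = 2·N−C = 2·(14, 27/2)−(8, 19)]
2. B_y = 8  [B = 2·N−C = 2·(14, 27/2)−(8, 19)]
   so B = (20, 8)
3. M_x = 37/2  [2·M = A+B = (17, 5)+(20, 8)]
4. M_y = 13/2  [2·M = A+B = (17, 5)+(20, 8)]
   so M = (37/2, 13/2)

B = (20, 8)
M = (37/2, 13/2)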